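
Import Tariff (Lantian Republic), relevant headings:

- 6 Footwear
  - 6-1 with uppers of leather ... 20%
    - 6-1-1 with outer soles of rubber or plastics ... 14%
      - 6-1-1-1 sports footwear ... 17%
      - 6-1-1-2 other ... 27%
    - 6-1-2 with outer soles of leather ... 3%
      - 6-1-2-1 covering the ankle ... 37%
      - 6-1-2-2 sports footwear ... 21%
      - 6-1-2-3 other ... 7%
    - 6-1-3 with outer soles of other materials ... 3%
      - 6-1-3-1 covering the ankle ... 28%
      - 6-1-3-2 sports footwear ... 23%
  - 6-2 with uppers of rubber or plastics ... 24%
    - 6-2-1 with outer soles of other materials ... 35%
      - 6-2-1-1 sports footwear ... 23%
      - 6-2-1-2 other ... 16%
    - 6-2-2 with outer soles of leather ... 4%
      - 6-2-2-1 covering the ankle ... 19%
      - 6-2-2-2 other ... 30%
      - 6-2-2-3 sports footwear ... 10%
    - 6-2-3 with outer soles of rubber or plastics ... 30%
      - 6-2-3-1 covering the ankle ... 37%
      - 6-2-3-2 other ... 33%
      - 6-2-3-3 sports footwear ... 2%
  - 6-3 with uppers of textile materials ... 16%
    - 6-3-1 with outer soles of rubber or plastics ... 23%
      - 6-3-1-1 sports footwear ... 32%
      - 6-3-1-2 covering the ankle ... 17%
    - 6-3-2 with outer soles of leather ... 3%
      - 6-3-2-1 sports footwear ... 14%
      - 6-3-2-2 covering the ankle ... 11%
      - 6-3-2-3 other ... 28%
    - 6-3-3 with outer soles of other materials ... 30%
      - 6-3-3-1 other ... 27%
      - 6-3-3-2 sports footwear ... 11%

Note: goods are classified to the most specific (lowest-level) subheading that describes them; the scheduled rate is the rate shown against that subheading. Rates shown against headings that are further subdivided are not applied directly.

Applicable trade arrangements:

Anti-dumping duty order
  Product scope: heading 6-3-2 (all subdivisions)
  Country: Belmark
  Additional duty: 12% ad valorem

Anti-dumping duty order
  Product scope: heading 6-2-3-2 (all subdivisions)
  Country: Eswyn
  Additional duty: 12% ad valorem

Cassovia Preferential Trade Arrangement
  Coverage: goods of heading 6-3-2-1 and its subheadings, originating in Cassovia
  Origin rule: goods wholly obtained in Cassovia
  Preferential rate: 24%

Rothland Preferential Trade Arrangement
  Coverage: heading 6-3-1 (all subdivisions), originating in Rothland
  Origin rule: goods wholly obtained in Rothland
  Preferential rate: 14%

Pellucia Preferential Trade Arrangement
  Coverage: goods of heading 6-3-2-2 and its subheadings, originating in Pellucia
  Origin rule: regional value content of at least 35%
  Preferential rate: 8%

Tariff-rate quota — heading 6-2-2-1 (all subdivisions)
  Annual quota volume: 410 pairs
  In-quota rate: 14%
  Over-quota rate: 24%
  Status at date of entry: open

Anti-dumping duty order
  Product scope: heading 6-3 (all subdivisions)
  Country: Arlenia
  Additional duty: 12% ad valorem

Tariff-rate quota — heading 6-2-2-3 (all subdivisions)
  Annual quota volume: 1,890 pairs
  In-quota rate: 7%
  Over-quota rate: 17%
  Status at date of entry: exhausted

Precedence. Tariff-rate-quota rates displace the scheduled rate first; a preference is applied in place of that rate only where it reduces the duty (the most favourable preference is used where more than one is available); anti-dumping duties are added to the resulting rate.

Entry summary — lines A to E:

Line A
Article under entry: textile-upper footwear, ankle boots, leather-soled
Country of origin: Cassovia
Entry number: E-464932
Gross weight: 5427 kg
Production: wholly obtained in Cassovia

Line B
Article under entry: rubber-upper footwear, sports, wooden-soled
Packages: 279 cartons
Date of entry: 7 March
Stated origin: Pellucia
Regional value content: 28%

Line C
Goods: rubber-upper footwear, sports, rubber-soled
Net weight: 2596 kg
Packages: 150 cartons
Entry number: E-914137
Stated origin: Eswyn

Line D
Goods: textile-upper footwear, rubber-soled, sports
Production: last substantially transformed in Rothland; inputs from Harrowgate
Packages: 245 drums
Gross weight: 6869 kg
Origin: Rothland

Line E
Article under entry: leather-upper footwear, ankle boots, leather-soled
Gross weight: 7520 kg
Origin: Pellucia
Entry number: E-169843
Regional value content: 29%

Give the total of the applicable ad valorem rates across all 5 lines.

105%

Line A: textile-upper → 6-3; leather-soled → 6-3-2; ankle boots → 6-3-2-2. Scheduled 11%. Cassovia agreement on 6-3-2-1: 6-3-2-2 not covered. → 11%.
Line B: rubber-upper → 6-2; wooden-soled → 6-2-1; sports → 6-2-1-1. Scheduled 23%. Pellucia agreement on 6-3-2-2: 6-2-1-1 not covered. → 23%.
Line C: rubber-upper → 6-2; rubber-soled → 6-2-3; sports → 6-2-3-3. Scheduled 2%. No special measure applies. → 2%.
Line D: textile-upper → 6-3; rubber-soled → 6-3-1; sports → 6-3-1-1. Scheduled 32%. Rothland agreement on 6-3-1: not wholly obtained. → 32%.
Line E: leather-upper → 6-1; leather-soled → 6-1-2; ankle boots → 6-1-2-1. Scheduled 37%. Pellucia agreement on 6-3-2-2: 6-1-2-1 not covered. → 37%.
Sum: 11% + 23% + 2% + 32% + 37% = 105%.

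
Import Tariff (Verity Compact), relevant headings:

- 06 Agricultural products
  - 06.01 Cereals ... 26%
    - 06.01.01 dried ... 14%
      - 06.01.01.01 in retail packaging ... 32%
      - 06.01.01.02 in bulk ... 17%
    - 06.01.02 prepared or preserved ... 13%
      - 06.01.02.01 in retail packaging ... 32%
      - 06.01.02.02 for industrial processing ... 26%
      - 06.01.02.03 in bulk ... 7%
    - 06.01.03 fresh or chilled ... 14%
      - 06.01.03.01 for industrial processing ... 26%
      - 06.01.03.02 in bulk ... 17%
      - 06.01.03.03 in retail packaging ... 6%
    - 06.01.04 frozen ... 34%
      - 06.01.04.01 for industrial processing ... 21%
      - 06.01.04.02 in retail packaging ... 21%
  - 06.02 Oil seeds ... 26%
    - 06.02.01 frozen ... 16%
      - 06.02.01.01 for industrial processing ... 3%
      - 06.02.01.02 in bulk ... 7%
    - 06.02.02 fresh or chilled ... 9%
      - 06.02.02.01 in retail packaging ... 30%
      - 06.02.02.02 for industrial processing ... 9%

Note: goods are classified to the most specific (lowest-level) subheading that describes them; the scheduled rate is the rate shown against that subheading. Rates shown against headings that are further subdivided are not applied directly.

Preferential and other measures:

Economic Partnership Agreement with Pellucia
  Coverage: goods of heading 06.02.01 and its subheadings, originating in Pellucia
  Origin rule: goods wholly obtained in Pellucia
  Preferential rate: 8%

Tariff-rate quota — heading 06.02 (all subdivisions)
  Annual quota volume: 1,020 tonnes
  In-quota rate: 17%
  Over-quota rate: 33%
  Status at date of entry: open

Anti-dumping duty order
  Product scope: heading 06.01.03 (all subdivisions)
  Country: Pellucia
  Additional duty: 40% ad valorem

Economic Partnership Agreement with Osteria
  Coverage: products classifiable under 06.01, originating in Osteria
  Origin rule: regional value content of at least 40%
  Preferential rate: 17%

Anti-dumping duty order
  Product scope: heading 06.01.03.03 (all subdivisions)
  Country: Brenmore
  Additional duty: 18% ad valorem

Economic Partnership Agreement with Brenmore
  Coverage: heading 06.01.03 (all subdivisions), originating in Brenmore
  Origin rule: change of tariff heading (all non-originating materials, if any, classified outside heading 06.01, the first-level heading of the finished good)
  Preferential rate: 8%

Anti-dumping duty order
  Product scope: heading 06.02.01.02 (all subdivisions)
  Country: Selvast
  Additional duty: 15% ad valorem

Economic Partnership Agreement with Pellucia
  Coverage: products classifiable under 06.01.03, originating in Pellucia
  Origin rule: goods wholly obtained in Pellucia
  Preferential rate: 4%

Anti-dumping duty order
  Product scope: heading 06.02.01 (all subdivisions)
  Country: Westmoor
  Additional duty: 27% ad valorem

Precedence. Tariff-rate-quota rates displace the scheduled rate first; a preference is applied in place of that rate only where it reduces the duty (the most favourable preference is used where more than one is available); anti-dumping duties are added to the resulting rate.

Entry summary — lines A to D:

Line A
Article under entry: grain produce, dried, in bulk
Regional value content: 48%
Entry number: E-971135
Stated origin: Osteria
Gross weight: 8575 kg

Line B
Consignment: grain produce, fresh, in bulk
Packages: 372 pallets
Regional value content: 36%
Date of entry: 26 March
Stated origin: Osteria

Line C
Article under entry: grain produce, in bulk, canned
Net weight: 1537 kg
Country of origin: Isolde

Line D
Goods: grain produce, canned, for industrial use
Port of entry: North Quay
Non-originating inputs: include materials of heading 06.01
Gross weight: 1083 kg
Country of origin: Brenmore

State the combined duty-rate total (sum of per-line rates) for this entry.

67%

Line A: grain → 06.01; dried → 06.01.01; in bulk → 06.01.01.02. Scheduled 17%. Osteria agreement on 06.01: RVC ≥ 40% → 17% available; preference 17% not lower than 17% → no reduction. → 17%.
Line B: grain → 06.01; fresh → 06.01.03; in bulk → 06.01.03.02. Scheduled 17%. Osteria agreement on 06.01: RVC < 40%. → 17%.
Line C: grain → 06.01; canned → 06.01.02; in bulk → 06.01.02.03. Scheduled 7%. No special measure applies. → 7%.
Line D: grain → 06.01; canned → 06.01.02; for industrial use → 06.01.02.02. Scheduled 26%. Brenmore agreement on 06.01.03: 06.01.02.02 not covered. → 26%.
Sum: 17% + 17% + 7% + 26% = 67%.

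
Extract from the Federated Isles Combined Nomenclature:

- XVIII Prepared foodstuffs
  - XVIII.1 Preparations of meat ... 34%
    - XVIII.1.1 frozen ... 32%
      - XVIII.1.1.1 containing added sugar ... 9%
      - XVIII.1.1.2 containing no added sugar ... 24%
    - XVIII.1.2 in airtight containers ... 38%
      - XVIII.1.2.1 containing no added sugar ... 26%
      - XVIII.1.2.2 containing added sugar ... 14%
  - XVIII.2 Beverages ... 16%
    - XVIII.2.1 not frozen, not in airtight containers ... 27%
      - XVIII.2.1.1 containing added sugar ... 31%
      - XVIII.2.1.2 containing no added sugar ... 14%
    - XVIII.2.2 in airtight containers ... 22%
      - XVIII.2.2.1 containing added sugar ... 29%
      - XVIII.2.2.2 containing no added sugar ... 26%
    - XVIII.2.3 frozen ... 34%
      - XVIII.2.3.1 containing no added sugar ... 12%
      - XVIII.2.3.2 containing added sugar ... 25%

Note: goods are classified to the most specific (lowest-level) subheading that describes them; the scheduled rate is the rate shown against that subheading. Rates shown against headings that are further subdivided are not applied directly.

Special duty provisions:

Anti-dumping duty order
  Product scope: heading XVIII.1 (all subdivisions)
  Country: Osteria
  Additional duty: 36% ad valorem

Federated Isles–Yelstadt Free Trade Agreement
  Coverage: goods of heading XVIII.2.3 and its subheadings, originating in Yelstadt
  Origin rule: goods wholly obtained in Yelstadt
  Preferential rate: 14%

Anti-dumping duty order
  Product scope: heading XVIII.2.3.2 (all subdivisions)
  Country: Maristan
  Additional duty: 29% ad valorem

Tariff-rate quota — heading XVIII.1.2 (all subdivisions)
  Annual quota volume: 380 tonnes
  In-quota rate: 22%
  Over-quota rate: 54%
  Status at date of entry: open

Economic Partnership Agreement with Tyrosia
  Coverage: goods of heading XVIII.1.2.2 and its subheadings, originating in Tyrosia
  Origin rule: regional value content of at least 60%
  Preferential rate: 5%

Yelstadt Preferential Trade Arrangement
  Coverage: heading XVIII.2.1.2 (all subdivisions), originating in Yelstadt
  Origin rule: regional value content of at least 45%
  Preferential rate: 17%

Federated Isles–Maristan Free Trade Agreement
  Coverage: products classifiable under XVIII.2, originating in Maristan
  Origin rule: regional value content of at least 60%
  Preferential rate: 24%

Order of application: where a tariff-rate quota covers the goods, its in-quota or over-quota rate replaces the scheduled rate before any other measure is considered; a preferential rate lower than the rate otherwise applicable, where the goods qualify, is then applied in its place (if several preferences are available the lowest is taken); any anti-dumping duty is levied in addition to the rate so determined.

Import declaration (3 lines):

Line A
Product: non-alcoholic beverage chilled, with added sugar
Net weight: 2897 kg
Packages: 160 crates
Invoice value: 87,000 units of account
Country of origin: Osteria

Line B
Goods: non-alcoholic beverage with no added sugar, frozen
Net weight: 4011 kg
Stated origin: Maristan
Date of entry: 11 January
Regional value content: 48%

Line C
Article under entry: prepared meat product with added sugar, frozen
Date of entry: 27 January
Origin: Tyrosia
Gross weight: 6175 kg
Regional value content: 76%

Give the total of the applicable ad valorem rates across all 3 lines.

Line A: non-alcoholic beverage → XVIII.2; chilled → XVIII.2.1; with added sugar → XVIII.2.1.1. Scheduled 31%. No special measure applies. → 31%.
Line B: non-alcoholic beverage → XVIII.2; frozen → XVIII.2.3; with no added sugar → XVIII.2.3.1. Scheduled 12%. Maristan agreement on XVIII.2: RVC < 60%. → 12%.
Line C: prepared meat product → XVIII.1; frozen → XVIII.1.1; with added sugar → XVIII.1.1.1. Scheduled 9%. Tyrosia agreement on XVIII.1.2.2: XVIII.1.1.1 not covered. → 9%.
Sum: 31% + 12% + 9% = 52%.

52%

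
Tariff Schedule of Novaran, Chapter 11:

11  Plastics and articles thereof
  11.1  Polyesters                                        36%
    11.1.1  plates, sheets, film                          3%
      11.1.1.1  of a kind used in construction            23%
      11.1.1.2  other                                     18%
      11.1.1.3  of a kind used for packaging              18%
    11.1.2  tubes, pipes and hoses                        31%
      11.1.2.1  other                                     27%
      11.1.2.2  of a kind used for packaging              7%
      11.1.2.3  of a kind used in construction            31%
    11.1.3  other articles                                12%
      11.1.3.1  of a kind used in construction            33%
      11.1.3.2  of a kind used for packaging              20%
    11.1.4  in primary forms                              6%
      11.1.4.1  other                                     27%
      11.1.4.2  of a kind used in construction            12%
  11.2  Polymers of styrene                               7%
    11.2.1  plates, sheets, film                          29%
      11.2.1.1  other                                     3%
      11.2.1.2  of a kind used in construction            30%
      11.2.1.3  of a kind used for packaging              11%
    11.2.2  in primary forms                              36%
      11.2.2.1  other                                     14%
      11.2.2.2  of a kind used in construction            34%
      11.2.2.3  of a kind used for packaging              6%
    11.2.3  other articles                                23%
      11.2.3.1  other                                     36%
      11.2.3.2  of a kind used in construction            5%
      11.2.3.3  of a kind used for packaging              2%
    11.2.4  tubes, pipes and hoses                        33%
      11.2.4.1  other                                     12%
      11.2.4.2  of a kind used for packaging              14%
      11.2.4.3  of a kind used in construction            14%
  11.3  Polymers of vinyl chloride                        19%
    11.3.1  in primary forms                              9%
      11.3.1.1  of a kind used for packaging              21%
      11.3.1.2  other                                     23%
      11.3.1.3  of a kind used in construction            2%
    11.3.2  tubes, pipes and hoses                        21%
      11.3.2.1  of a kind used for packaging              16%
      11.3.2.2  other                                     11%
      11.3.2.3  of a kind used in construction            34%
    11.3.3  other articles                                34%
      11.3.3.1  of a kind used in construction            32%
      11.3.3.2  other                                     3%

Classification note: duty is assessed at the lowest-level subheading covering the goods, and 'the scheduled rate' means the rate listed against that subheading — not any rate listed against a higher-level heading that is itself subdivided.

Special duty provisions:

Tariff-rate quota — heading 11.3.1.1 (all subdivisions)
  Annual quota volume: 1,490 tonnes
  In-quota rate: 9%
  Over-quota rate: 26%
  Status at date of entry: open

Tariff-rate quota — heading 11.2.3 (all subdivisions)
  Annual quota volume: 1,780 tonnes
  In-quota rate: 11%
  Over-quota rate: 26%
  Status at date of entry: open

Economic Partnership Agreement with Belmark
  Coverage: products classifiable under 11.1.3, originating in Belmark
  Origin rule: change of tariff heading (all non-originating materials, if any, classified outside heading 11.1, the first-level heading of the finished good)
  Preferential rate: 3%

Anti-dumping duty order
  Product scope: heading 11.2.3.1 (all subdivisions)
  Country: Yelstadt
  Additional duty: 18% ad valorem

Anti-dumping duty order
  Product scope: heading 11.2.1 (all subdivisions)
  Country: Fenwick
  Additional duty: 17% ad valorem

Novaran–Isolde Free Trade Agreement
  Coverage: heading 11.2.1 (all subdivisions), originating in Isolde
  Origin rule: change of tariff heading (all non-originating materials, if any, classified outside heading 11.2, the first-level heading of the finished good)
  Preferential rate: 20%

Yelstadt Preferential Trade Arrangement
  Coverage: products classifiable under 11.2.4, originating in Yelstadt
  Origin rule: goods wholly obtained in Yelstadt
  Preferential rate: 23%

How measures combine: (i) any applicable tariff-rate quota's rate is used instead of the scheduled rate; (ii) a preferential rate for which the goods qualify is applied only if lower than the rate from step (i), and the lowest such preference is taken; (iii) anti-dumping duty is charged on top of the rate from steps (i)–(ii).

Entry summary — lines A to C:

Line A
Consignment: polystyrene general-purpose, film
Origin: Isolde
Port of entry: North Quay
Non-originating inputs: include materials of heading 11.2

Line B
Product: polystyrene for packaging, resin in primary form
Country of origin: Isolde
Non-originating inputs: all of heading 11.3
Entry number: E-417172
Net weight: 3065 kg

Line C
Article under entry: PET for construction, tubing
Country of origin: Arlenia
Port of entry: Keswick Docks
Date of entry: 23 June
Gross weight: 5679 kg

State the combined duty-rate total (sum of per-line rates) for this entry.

40%

Line A: polystyrene → 11.2; film → 11.2.1; general-purpose → 11.2.1.1. Scheduled 3%. Isolde agreement on 11.2.1: CTH not met. → 3%.
Line B: polystyrene → 11.2; resin in primary form → 11.2.2; for packaging → 11.2.2.3. Scheduled 6%. Isolde agreement on 11.2.1: 11.2.2.3 not covered. → 6%.
Line C: PET → 11.1; tubing → 11.1.2; for construction → 11.1.2.3. Scheduled 31%. No special measure applies. → 31%.
Sum: 3% + 6% + 31% = 40%.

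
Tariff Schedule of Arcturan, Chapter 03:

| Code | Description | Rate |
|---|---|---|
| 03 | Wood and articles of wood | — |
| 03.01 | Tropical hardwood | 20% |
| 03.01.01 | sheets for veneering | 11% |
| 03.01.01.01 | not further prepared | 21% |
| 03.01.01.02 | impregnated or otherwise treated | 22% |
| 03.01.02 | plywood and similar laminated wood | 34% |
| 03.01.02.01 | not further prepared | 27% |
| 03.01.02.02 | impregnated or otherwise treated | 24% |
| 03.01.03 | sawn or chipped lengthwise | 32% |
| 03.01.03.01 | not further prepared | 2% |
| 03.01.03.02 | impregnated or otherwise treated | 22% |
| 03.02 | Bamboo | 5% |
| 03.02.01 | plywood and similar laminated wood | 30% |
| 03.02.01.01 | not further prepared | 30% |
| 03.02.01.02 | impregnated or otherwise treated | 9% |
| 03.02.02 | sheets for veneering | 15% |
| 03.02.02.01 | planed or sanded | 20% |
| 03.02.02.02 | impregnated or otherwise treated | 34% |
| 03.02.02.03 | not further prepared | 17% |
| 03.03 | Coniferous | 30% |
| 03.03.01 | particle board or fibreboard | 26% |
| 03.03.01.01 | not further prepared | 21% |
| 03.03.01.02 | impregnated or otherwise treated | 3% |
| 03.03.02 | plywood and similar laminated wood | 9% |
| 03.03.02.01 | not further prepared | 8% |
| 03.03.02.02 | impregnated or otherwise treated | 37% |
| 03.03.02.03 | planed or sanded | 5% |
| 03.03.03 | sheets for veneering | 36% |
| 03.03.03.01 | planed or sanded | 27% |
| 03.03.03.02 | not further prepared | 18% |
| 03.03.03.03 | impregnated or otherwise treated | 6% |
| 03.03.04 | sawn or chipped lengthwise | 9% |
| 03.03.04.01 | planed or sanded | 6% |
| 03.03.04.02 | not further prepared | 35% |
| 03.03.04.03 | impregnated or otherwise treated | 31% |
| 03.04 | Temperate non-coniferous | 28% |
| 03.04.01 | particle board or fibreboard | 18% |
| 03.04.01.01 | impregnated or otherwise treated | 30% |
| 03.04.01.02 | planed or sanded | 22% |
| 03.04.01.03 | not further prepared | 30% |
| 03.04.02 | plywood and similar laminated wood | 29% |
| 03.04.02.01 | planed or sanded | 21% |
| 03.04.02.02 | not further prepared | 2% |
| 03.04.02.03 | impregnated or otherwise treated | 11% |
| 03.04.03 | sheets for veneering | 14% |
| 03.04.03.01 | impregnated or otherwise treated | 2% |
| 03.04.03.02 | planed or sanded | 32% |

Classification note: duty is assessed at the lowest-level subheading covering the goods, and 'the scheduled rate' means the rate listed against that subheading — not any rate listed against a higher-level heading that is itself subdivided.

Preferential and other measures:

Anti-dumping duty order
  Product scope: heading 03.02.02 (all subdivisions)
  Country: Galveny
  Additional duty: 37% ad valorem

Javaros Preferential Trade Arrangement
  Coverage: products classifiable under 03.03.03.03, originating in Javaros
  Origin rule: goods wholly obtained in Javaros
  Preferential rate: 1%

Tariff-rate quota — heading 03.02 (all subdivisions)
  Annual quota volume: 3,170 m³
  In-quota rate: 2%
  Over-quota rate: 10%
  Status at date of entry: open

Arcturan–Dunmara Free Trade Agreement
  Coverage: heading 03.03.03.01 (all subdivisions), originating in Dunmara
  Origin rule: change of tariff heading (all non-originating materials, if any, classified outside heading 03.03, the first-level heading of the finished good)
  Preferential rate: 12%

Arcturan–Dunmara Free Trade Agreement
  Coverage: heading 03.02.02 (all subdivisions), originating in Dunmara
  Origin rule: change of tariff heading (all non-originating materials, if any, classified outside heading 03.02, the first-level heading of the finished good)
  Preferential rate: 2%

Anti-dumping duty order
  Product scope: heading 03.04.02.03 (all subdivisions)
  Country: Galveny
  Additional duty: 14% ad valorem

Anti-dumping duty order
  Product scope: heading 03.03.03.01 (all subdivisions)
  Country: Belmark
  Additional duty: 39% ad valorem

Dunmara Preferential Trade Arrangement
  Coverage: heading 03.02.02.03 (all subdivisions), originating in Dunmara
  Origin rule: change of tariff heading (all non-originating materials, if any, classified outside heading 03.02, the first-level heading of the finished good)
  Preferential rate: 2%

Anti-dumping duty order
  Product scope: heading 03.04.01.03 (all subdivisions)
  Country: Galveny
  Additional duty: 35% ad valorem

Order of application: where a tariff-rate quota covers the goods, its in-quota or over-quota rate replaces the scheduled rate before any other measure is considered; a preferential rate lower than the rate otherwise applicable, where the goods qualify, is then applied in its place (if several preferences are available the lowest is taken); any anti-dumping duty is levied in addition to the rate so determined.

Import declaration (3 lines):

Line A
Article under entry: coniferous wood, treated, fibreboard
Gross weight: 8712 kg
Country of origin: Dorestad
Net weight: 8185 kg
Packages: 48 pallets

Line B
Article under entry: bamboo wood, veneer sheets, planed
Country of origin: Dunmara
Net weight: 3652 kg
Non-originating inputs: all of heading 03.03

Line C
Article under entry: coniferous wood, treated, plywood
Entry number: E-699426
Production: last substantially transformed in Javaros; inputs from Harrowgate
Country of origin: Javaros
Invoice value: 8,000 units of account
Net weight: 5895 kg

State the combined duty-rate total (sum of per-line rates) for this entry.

Line A: coniferous → 03.03; fibreboard → 03.03.01; treated → 03.03.01.02. Scheduled 3%. No special measure applies. → 3%.
Line B: bamboo → 03.02; veneer sheets → 03.02.02; planed → 03.02.02.01. Scheduled 20%. quota on 03.02 open → in-quota 2%; Dunmara agreement on 03.03.03.01: 03.02.02.01 not covered; Dunmara agreement on 03.02.02: CTH met → 2% available; Dunmara agreement on 03.02.02.03: 03.02.02.01 not covered; preference 2% not lower than 2% → no reduction. → 2%.
Line C: coniferous → 03.03; plywood → 03.03.02; treated → 03.03.02.02. Scheduled 37%. Javaros agreement on 03.03.03.03: 03.03.02.02 not covered. → 37%.
Sum: 3% + 2% + 37% = 42%.

42%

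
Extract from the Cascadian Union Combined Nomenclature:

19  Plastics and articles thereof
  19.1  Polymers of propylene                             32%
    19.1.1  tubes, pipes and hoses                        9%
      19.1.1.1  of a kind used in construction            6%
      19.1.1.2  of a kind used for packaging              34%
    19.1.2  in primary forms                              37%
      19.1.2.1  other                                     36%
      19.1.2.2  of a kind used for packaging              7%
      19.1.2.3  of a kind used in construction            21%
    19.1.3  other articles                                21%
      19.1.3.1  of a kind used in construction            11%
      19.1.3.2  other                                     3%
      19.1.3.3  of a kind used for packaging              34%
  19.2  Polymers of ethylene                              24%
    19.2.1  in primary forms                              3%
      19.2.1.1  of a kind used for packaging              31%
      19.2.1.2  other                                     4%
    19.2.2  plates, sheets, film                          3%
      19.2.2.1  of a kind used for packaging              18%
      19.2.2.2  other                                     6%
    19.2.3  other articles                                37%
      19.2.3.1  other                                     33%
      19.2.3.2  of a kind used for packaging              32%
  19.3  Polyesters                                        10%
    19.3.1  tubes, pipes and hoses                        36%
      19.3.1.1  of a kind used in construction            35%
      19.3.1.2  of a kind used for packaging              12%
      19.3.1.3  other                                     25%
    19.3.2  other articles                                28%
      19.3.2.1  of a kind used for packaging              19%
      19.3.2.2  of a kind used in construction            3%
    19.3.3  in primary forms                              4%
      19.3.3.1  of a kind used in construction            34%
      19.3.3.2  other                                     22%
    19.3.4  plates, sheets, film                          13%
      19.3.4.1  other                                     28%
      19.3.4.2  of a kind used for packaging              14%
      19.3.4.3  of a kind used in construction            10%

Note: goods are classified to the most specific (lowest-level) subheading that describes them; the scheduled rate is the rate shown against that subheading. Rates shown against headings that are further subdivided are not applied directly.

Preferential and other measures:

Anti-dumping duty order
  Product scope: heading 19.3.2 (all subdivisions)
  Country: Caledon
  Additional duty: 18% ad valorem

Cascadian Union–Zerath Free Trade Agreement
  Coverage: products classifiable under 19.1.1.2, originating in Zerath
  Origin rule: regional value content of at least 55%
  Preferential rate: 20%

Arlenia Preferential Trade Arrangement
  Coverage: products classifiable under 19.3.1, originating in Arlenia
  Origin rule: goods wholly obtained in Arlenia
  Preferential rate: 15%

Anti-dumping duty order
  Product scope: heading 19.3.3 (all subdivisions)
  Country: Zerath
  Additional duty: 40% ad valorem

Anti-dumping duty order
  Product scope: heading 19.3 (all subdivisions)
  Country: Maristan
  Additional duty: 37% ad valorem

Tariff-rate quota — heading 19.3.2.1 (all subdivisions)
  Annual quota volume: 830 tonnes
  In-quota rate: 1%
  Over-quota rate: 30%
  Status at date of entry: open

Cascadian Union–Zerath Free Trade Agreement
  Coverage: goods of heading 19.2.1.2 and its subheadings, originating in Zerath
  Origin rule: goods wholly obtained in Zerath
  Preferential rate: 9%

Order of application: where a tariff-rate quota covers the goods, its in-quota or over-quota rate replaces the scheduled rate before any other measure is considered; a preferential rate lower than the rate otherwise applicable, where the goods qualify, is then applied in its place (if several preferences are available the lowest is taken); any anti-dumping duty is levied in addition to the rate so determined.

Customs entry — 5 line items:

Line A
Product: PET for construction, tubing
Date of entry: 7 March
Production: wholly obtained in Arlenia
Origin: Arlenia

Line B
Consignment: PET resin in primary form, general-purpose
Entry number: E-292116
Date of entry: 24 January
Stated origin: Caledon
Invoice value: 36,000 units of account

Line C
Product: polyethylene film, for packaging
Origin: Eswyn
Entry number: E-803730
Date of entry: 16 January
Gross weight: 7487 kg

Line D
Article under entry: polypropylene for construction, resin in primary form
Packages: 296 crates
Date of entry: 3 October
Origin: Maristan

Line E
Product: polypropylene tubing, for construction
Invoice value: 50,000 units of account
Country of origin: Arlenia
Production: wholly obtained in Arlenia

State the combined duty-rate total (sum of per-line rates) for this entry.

Line A: PET → 19.3; tubing → 19.3.1; for construction → 19.3.1.1. Scheduled 35%. Arlenia agreement on 19.3.1: wholly obtained → 15% available; preferential 15%. → 15%.
Line B: PET → 19.3; resin in primary form → 19.3.3; general-purpose → 19.3.3.2. Scheduled 22%. No special measure applies. → 22%.
Line C: polyethylene → 19.2; film → 19.2.2; for packaging → 19.2.2.1. Scheduled 18%. No special measure applies. → 18%.
Line D: polypropylene → 19.1; resin in primary form → 19.1.2; for construction → 19.1.2.3. Scheduled 21%. No special measure applies. → 21%.
Line E: polypropylene → 19.1; tubing → 19.1.1; for construction → 19.1.1.1. Scheduled 6%. Arlenia agreement on 19.3.1: 19.1.1.1 not covered. → 6%.
Sum: 15% + 22% + 18% + 21% + 6% = 82%.

82%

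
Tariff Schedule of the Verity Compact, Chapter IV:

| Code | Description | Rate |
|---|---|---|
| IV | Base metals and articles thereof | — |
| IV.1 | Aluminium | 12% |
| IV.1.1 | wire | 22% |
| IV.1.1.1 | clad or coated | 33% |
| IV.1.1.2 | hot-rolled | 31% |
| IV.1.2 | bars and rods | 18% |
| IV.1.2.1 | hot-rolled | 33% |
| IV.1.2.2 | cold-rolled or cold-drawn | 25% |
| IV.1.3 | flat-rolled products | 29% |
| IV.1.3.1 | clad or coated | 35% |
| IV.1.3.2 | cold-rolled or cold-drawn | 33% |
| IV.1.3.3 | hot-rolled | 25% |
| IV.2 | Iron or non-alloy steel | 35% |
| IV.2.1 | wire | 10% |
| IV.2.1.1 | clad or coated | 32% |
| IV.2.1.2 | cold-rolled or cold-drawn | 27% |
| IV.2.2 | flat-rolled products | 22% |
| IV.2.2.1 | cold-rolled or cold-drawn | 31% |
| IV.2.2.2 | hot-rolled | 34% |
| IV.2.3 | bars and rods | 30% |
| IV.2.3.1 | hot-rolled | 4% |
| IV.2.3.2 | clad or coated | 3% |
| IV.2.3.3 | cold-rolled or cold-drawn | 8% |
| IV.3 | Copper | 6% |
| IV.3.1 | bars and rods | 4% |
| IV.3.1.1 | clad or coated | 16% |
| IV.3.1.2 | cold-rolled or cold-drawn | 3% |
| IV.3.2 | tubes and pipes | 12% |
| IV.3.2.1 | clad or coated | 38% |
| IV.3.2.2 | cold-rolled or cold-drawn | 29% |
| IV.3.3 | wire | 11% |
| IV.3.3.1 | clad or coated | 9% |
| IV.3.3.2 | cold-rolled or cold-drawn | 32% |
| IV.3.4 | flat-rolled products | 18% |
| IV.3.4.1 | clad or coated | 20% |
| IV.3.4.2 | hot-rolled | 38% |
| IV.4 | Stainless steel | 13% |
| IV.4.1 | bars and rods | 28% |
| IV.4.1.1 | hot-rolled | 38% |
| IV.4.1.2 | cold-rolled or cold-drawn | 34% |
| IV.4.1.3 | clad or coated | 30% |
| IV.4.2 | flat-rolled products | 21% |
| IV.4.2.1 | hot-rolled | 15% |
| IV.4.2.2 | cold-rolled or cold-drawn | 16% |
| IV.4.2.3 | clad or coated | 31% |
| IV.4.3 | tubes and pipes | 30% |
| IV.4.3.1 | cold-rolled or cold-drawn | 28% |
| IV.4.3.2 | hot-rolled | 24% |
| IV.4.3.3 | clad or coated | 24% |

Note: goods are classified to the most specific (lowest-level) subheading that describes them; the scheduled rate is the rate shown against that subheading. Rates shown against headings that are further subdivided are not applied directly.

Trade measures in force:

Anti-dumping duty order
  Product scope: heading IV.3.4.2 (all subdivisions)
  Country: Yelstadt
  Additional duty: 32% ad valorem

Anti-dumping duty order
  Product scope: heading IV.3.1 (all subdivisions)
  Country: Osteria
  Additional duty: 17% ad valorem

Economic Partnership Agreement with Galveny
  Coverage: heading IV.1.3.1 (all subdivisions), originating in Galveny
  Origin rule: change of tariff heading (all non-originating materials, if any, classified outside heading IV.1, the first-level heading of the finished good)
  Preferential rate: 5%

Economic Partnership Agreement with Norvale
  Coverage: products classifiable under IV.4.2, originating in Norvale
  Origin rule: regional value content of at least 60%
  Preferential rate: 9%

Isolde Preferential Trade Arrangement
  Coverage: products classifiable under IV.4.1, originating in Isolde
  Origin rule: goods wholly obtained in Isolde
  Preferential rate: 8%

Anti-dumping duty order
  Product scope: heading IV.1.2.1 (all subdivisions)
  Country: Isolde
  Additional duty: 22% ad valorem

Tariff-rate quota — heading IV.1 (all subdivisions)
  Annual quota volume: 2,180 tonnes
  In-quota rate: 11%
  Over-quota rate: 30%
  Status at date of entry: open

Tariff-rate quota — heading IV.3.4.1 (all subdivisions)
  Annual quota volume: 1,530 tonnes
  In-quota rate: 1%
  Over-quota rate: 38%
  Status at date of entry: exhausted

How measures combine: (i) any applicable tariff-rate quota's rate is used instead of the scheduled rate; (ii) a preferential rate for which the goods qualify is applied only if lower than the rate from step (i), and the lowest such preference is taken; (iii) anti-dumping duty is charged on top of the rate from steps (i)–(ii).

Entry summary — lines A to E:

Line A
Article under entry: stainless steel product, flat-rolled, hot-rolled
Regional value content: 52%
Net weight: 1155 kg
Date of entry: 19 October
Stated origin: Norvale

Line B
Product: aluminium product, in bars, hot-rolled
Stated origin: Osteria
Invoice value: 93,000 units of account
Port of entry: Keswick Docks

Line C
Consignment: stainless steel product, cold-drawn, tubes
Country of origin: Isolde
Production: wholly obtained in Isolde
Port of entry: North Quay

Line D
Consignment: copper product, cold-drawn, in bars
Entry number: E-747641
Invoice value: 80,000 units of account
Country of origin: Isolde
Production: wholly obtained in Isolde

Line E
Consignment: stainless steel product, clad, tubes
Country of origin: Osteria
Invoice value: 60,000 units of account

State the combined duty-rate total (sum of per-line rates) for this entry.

Line A: stainless steel → IV.4; flat-rolled → IV.4.2; hot-rolled → IV.4.2.1. Scheduled 15%. Norvale agreement on IV.4.2: RVC < 60%. → 15%.
Line B: aluminium → IV.1; in bars → IV.1.2; hot-rolled → IV.1.2.1. Scheduled 33%. quota on IV.1 open → in-quota 11%. → 11%.
Line C: stainless steel → IV.4; tubes → IV.4.3; cold-drawn → IV.4.3.1. Scheduled 28%. Isolde agreement on IV.4.1: IV.4.3.1 not covered. → 28%.
Line D: copper → IV.3; in bars → IV.3.1; cold-drawn → IV.3.1.2. Scheduled 3%. Isolde agreement on IV.4.1: IV.3.1.2 not covered. → 3%.
Line E: stainless steel → IV.4; tubes → IV.4.3; clad → IV.4.3.3. Scheduled 24%. No special measure applies. → 24%.
Sum: 15% + 11% + 28% + 3% + 24% = 81%.

81%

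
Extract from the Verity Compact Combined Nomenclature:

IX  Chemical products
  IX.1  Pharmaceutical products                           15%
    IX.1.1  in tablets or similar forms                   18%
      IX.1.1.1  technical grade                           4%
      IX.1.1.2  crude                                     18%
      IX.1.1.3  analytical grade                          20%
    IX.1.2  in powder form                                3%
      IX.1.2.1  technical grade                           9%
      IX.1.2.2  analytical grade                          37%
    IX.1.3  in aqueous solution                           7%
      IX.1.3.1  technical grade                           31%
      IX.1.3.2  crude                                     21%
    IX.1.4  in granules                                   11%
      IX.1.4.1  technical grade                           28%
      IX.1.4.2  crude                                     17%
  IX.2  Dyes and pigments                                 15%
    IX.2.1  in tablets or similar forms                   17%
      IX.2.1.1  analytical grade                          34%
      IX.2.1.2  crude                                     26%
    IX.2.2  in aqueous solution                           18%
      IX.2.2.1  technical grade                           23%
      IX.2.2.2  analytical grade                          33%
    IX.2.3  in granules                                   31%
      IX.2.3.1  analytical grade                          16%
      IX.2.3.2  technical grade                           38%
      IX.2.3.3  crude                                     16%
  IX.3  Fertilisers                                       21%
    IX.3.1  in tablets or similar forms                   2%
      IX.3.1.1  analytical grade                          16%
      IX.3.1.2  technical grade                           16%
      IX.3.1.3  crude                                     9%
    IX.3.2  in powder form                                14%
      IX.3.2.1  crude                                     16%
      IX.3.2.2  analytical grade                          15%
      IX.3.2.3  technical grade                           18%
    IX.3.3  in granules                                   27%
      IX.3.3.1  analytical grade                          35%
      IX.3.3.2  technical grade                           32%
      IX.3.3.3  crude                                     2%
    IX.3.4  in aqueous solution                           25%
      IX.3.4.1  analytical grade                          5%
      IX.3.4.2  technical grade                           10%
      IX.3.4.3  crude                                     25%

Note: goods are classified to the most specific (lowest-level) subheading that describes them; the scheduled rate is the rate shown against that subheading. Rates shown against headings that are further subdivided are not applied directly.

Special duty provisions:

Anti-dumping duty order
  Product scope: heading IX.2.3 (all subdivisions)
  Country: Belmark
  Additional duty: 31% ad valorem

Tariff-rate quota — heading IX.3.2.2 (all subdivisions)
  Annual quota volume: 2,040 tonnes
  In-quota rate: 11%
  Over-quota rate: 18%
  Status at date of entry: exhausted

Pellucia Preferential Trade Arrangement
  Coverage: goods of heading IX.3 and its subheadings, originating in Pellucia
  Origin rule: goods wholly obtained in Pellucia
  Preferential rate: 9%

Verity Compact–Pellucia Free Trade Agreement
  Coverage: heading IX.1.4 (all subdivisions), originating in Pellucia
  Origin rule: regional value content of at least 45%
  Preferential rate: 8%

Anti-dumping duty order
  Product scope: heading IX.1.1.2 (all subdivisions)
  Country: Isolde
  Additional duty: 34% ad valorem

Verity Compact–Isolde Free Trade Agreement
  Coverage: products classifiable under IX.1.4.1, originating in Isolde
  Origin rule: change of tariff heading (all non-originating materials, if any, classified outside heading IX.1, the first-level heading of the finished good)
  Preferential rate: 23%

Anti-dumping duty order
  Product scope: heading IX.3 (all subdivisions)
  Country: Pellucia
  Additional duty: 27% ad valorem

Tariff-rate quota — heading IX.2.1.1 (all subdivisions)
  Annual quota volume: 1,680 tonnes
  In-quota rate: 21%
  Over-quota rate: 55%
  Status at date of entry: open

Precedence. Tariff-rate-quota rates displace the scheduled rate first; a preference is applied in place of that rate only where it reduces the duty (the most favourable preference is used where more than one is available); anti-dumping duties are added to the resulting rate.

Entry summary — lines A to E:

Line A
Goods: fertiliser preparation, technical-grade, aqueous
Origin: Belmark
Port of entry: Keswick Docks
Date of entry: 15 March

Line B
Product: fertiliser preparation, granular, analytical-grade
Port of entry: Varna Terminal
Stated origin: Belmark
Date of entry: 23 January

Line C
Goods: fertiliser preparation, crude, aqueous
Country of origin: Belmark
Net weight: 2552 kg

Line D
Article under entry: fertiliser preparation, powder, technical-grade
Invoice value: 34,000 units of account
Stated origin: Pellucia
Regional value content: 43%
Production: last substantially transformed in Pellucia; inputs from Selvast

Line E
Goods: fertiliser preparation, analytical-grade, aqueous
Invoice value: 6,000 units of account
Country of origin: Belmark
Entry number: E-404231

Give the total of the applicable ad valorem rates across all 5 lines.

Line A: fertiliser → IX.3; aqueous → IX.3.4; technical-grade → IX.3.4.2. Scheduled 10%. No special measure applies. → 10%.
Line B: fertiliser → IX.3; granular → IX.3.3; analytical-grade → IX.3.3.1. Scheduled 35%. No special measure applies. → 35%.
Line C: fertiliser → IX.3; aqueous → IX.3.4; crude → IX.3.4.3. Scheduled 25%. No special measure applies. → 25%.
Line D: fertiliser → IX.3; powder → IX.3.2; technical-grade → IX.3.2.3. Scheduled 18%. Pellucia agreement on IX.3: not wholly obtained; Pellucia agreement on IX.1.4: IX.3.2.3 not covered; anti-dumping (Pellucia, IX.3): +27%; total 18% + 27% = 45%. → 45%.
Line E: fertiliser → IX.3; aqueous → IX.3.4; analytical-grade → IX.3.4.1. Scheduled 5%. No special measure applies. → 5%.
Sum: 10% + 35% + 25% + 45% + 5% = 120%.

120%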